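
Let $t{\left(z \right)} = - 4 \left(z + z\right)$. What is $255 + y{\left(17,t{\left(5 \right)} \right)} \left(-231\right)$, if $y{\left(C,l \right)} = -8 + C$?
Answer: $-1824$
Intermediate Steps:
$t{\left(z \right)} = - 8 z$ ($t{\left(z \right)} = - 4 \cdot 2 z = - 8 z$)
$255 + y{\left(17,t{\left(5 \right)} \right)} \left(-231\right) = 255 + \left(-8 + 17\right) \left(-231\right) = 255 + 9 \left(-231\right) = 255 - 2079 = -1824$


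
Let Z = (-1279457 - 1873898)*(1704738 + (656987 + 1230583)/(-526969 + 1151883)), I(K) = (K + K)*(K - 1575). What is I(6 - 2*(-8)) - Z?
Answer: 1679660582039084381/312457 ≈ 5.3757e+12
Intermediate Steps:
I(K) = 2*K*(-1575 + K) (I(K) = (2*K)*(-1575 + K) = 2*K*(-1575 + K))
Z = -1679660603389896105/312457 (Z = -3153355*(1704738 + 1887570/624914) = -3153355*(1704738 + 1887570*(1/624914)) = -3153355*(1704738 + 943785/312457) = -3153355*532658265051/312457 = -1679660603389896105/312457 ≈ -5.3757e+12)
I(6 - 2*(-8)) - Z = 2*(6 - 2*(-8))*(-1575 + (6 - 2*(-8))) - 1*(-1679660603389896105/312457) = 2*(6 + 16)*(-1575 + (6 + 16)) + 1679660603389896105/312457 = 2*22*(-1575 + 22) + 1679660603389896105/312457 = 2*22*(-1553) + 1679660603389896105/312457 = -68332 + 1679660603389896105/312457 = 1679660582039084381/312457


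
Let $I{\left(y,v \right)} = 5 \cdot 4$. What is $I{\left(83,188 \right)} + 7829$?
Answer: $7849$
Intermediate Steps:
$I{\left(y,v \right)} = 20$
$I{\left(83,188 \right)} + 7829 = 20 + 7829 = 7849$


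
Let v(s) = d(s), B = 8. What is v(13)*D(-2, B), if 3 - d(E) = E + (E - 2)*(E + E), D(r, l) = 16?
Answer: -4736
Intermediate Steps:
d(E) = 3 - E - 2*E*(-2 + E) (d(E) = 3 - (E + (E - 2)*(E + E)) = 3 - (E + (-2 + E)*(2*E)) = 3 - (E + 2*E*(-2 + E)) = 3 + (-E - 2*E*(-2 + E)) = 3 - E - 2*E*(-2 + E))
v(s) = 3 - 2*s² + 3*s
v(13)*D(-2, B) = (3 - 2*13² + 3*13)*16 = (3 - 2*169 + 39)*16 = (3 - 338 + 39)*16 = -296*16 = -4736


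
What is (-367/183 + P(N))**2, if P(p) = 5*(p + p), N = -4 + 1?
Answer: 34304449/33489 ≈ 1024.3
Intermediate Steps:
N = -3
P(p) = 10*p (P(p) = 5*(2*p) = 10*p)
(-367/183 + P(N))**2 = (-367/183 + 10*(-3))**2 = (-367*1/183 - 30)**2 = (-367/183 - 30)**2 = (-5857/183)**2 = 34304449/33489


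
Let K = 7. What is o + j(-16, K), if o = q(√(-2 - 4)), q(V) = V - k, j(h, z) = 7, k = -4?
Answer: 11 + I*√6 ≈ 11.0 + 2.4495*I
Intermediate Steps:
q(V) = 4 + V (q(V) = V - 1*(-4) = V + 4 = 4 + V)
o = 4 + I*√6 (o = 4 + √(-2 - 4) = 4 + √(-6) = 4 + I*√6 ≈ 4.0 + 2.4495*I)
o + j(-16, K) = (4 + I*√6) + 7 = 11 + I*√6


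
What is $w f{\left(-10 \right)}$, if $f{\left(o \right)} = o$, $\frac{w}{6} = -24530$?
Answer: $1471800$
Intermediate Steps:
$w = -147180$ ($w = 6 \left(-24530\right) = -147180$)
$w f{\left(-10 \right)} = \left(-147180\right) \left(-10\right) = 1471800$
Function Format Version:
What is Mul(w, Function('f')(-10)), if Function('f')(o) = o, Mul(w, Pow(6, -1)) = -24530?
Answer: 1471800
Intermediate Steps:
w = -147180 (w = Mul(6, -24530) = -147180)
Mul(w, Function('f')(-10)) = Mul(-147180, -10) = 1471800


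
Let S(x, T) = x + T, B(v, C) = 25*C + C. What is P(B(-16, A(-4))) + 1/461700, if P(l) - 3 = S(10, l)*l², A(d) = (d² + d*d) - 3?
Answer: 200537653005901/461700 ≈ 4.3435e+8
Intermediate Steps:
A(d) = -3 + 2*d² (A(d) = (d² + d²) - 3 = 2*d² - 3 = -3 + 2*d²)
B(v, C) = 26*C
S(x, T) = T + x
P(l) = 3 + l²*(10 + l) (P(l) = 3 + (l + 10)*l² = 3 + (10 + l)*l² = 3 + l²*(10 + l))
P(B(-16, A(-4))) + 1/461700 = (3 + (26*(-3 + 2*(-4)²))²*(10 + 26*(-3 + 2*(-4)²))) + 1/461700 = (3 + (26*(-3 + 2*16))²*(10 + 26*(-3 + 2*16))) + 1/461700 = (3 + (26*(-3 + 32))²*(10 + 26*(-3 + 32))) + 1/461700 = (3 + (26*29)²*(10 + 26*29)) + 1/461700 = (3 + 754²*(10 + 754)) + 1/461700 = (3 + 568516*764) + 1/461700 = (3 + 434346224) + 1/461700 = 434346227 + 1/461700 = 200537653005901/461700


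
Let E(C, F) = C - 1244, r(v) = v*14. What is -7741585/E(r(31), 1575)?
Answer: 1548317/162 ≈ 9557.5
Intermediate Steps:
r(v) = 14*v
E(C, F) = -1244 + C
-7741585/E(r(31), 1575) = -7741585/(-1244 + 14*31) = -7741585/(-1244 + 434) = -7741585/(-810) = -7741585*(-1/810) = 1548317/162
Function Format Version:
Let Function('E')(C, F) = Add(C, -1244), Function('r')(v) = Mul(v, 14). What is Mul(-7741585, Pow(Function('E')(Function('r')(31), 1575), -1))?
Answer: Rational(1548317, 162) ≈ 9557.5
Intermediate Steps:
Function('r')(v) = Mul(14, v)
Function('E')(C, F) = Add(-1244, C)
Mul(-7741585, Pow(Function('E')(Function('r')(31), 1575), -1)) = Mul(-7741585, Pow(Add(-1244, Mul(14, 31)), -1)) = Mul(-7741585, Pow(Add(-1244, 434), -1)) = Mul(-7741585, Pow(-810, -1)) = Mul(-7741585, Rational(-1, 810)) = Rational(1548317, 162)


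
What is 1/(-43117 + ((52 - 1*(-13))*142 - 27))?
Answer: -1/33914 ≈ -2.9486e-5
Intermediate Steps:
1/(-43117 + ((52 - 1*(-13))*142 - 27)) = 1/(-43117 + ((52 + 13)*142 - 27)) = 1/(-43117 + (65*142 - 27)) = 1/(-43117 + (9230 - 27)) = 1/(-43117 + 9203) = 1/(-33914) = -1/33914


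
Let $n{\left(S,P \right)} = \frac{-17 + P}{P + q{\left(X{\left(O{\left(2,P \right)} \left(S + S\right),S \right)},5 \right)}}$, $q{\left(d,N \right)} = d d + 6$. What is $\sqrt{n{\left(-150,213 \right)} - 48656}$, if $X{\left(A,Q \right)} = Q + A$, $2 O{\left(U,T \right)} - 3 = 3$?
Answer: $\frac{2 i \sqrt{14791292489144373}}{1102719} \approx 220.58 i$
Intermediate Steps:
$O{\left(U,T \right)} = 3$ ($O{\left(U,T \right)} = \frac{3}{2} + \frac{1}{2} \cdot 3 = \frac{3}{2} + \frac{3}{2} = 3$)
$X{\left(A,Q \right)} = A + Q$
$q{\left(d,N \right)} = 6 + d^{2}$ ($q{\left(d,N \right)} = d^{2} + 6 = 6 + d^{2}$)
$n{\left(S,P \right)} = \frac{-17 + P}{6 + P + 49 S^{2}}$ ($n{\left(S,P \right)} = \frac{-17 + P}{P + \left(6 + \left(3 \left(S + S\right) + S\right)^{2}\right)} = \frac{-17 + P}{P + \left(6 + \left(3 \cdot 2 S + S\right)^{2}\right)} = \frac{-17 + P}{P + \left(6 + \left(6 S + S\right)^{2}\right)} = \frac{-17 + P}{P + \left(6 + \left(7 S\right)^{2}\right)} = \frac{-17 + P}{P + \left(6 + 49 S^{2}\right)} = \frac{-17 + P}{6 + P + 49 S^{2}}$)
$\sqrt{n{\left(-150,213 \right)} - 48656} = \sqrt{\frac{-17 + 213}{6 + 213 + 49 \left(-150\right)^{2}} - 48656} = \sqrt{\frac{1}{6 + 213 + 49 \cdot 22500} \cdot 196 - 48656} = \sqrt{\frac{1}{6 + 213 + 1102500} \cdot 196 - 48656} = \sqrt{\frac{1}{1102719} \cdot 196 - 48656} = \sqrt{\frac{196}{1102719} - 48656} = \sqrt{- \frac{53653895468}{1102719}} = \frac{2 i \sqrt{14791292489144373}}{1102719}$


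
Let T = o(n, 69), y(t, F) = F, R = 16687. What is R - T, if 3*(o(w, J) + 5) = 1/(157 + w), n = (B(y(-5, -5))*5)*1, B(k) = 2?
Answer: 8362691/501 ≈ 16692.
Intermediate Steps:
n = 10 (n = (2*5)*1 = 10*1 = 10)
o(w, J) = -5 + 1/(3*(157 + w))
T = -2504/501 (T = (-2354 - 15*10)/(3*(157 + 10)) = (⅓)*(-2354 - 150)/167 = (⅓)*(1/167)*(-2504) = -2504/501 ≈ -4.9980)
R - T = 16687 - 1*(-2504/501) = 16687 + 2504/501 = 8362691/501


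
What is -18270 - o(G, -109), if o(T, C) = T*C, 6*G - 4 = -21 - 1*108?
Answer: -123245/6 ≈ -20541.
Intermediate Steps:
G = -125/6 (G = ⅔ + (-21 - 1*108)/6 = ⅔ + (-21 - 108)/6 = ⅔ + (⅙)*(-129) = ⅔ - 43/2 = -125/6 ≈ -20.833)
o(T, C) = C*T
-18270 - o(G, -109) = -18270 - (-109)*(-125)/6 = -18270 - 1*13625/6 = -18270 - 13625/6 = -123245/6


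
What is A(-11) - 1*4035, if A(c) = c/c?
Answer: -4034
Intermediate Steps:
A(c) = 1
A(-11) - 1*4035 = 1 - 1*4035 = 1 - 4035 = -4034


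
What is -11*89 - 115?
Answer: -1094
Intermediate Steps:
-11*89 - 115 = -979 - 115 = -1094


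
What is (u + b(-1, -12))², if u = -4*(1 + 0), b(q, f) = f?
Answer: 256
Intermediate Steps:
u = -4 (u = -4*1 = -4)
(u + b(-1, -12))² = (-4 - 12)² = (-16)² = 256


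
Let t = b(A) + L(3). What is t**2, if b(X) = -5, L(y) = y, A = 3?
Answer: 4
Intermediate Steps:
t = -2 (t = -5 + 3 = -2)
t**2 = (-2)**2 = 4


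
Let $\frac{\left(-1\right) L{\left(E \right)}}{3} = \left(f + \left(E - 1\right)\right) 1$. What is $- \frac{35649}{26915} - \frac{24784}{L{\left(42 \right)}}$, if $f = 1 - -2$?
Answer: $\frac{165588923}{888195} \approx 186.43$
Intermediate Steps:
$f = 3$ ($f = 1 + 2 = 3$)
$L{\left(E \right)} = -6 - 3 E$ ($L{\left(E \right)} = - 3 \left(3 + \left(E - 1\right)\right) 1 = - 3 \left(3 + \left(-1 + E\right)\right) 1 = - 3 \left(2 + E\right) 1 = - 3 \left(2 + E\right) = -6 - 3 E$)
$- \frac{35649}{26915} - \frac{24784}{L{\left(42 \right)}} = - \frac{35649}{26915} - \frac{24784}{-6 - 126} = \left(-35649\right) \frac{1}{26915} - \frac{24784}{-6 - 126} = - \frac{35649}{26915} - \frac{24784}{-132} = - \frac{35649}{26915} - - \frac{6196}{33} = - \frac{35649}{26915} + \frac{6196}{33} = \frac{165588923}{888195}$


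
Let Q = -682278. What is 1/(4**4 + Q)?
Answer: -1/682022 ≈ -1.4662e-6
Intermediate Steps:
1/(4**4 + Q) = 1/(4**4 - 682278) = 1/(256 - 682278) = 1/(-682022) = -1/682022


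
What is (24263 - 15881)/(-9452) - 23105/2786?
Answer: -30217589/3291659 ≈ -9.1801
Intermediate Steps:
(24263 - 15881)/(-9452) - 23105/2786 = 8382*(-1/9452) - 23105*1/2786 = -4191/4726 - 23105/2786 = -30217589/3291659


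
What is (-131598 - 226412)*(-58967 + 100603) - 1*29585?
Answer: -14906133945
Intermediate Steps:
(-131598 - 226412)*(-58967 + 100603) - 1*29585 = -358010*41636 - 29585 = -14906104360 - 29585 = -14906133945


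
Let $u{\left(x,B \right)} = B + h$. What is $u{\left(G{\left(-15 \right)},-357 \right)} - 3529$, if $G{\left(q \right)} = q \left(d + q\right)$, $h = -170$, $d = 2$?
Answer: $-4056$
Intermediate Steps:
$G{\left(q \right)} = q \left(2 + q\right)$
$u{\left(x,B \right)} = -170 + B$ ($u{\left(x,B \right)} = B - 170 = -170 + B$)
$u{\left(G{\left(-15 \right)},-357 \right)} - 3529 = \left(-170 - 357\right) - 3529 = -527 - 3529 = -4056$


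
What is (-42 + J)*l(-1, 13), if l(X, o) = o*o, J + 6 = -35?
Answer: -14027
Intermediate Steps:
J = -41 (J = -6 - 35 = -41)
l(X, o) = o**2
(-42 + J)*l(-1, 13) = (-42 - 41)*13**2 = -83*169 = -14027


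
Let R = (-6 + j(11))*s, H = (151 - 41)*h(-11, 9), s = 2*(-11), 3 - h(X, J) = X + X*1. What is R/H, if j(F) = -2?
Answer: 8/125 ≈ 0.064000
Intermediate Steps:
h(X, J) = 3 - 2*X (h(X, J) = 3 - (X + X*1) = 3 - (X + X) = 3 - 2*X)
s = -22
H = 2750 (H = (151 - 41)*(3 - 2*(-11)) = 110*(3 + 22) = 110*25 = 2750)
R = 176 (R = (-6 - 2)*(-22) = -8*(-22) = 176)
R/H = 176/2750 = 176*(1/2750) = 8/125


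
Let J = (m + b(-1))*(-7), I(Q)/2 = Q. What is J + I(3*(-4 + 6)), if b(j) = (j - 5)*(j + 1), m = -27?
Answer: 201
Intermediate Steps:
b(j) = (1 + j)*(-5 + j) (b(j) = (-5 + j)*(1 + j) = (1 + j)*(-5 + j))
I(Q) = 2*Q
J = 189 (J = (-27 + (-5 + (-1)² - 4*(-1)))*(-7) = (-27 + (-5 + 1 + 4))*(-7) = (-27 + 0)*(-7) = -27*(-7) = 189)
J + I(3*(-4 + 6)) = 189 + 2*(3*(-4 + 6)) = 189 + 2*(3*2) = 189 + 2*6 = 189 + 12 = 201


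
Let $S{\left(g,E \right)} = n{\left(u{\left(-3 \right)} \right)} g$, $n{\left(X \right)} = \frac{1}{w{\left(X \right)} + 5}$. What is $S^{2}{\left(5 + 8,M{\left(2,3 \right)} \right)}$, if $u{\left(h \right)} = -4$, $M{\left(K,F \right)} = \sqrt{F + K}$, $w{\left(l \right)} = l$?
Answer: $169$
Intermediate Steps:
$n{\left(X \right)} = \frac{1}{5 + X}$ ($n{\left(X \right)} = \frac{1}{X + 5} = \frac{1}{5 + X}$)
$S{\left(g,E \right)} = g$ ($S{\left(g,E \right)} = \frac{g}{5 - 4} = \frac{g}{1} = 1 g = g$)
$S^{2}{\left(5 + 8,M{\left(2,3 \right)} \right)} = \left(5 + 8\right)^{2} = 13^{2} = 169$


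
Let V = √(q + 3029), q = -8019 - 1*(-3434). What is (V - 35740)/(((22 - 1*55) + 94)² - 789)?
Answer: -8935/733 + I*√389/1466 ≈ -12.19 + 0.013454*I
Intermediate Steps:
q = -4585 (q = -8019 + 3434 = -4585)
V = 2*I*√389 (V = √(-4585 + 3029) = √(-1556) = 2*I*√389 ≈ 39.446*I)
(V - 35740)/(((22 - 1*55) + 94)² - 789) = (2*I*√389 - 35740)/(((22 - 1*55) + 94)² - 789) = (-35740 + 2*I*√389)/(((22 - 55) + 94)² - 789) = (-35740 + 2*I*√389)/((-33 + 94)² - 789) = (-35740 + 2*I*√389)/(61² - 789) = (-35740 + 2*I*√389)/(3721 - 789) = (-35740 + 2*I*√389)/2932 = (-35740 + 2*I*√389)*(1/2932) = -8935/733 + I*√389/1466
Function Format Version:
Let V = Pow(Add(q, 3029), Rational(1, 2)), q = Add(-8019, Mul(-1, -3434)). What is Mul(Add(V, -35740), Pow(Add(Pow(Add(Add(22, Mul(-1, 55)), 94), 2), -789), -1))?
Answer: Add(Rational(-8935, 733), Mul(Rational(1, 1466), I, Pow(389, Rational(1, 2)))) ≈ Add(-12.190, Mul(0.013454, I))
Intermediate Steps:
q = -4585 (q = Add(-8019, 3434) = -4585)
V = Mul(2, I, Pow(389, Rational(1, 2))) (V = Pow(Add(-4585, 3029), Rational(1, 2)) = Pow(-1556, Rational(1, 2)) = Mul(2, I, Pow(389, Rational(1, 2))) ≈ Mul(39.446, I))
Mul(Add(V, -35740), Pow(Add(Pow(Add(Add(22, Mul(-1, 55)), 94), 2), -789), -1)) = Mul(Add(Mul(2, I, Pow(389, Rational(1, 2))), -35740), Pow(Add(Pow(Add(Add(22, Mul(-1, 55)), 94), 2), -789), -1)) = Mul(Add(-35740, Mul(2, I, Pow(389, Rational(1, 2)))), Pow(Add(Pow(Add(Add(22, -55), 94), 2), -789), -1)) = Mul(Add(-35740, Mul(2, I, Pow(389, Rational(1, 2)))), Pow(Add(Pow(Add(-33, 94), 2), -789), -1)) = Mul(Add(-35740, Mul(2, I, Pow(389, Rational(1, 2)))), Pow(Add(Pow(61, 2), -789), -1)) = Mul(Add(-35740, Mul(2, I, Pow(389, Rational(1, 2)))), Pow(Add(3721, -789), -1)) = Mul(Add(-35740, Mul(2, I, Pow(389, Rational(1, 2)))), Pow(2932, -1)) = Mul(Add(-35740, Mul(2, I, Pow(389, Rational(1, 2)))), Rational(1, 2932)) = Add(Rational(-8935, 733), Mul(Rational(1, 1466), I, Pow(389, Rational(1, 2))))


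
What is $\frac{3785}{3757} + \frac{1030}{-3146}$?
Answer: $\frac{309150}{454597} \approx 0.68005$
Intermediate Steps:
$\frac{3785}{3757} + \frac{1030}{-3146} = 3785 \cdot \frac{1}{3757} + 1030 \left(- \frac{1}{3146}\right) = \frac{3785}{3757} - \frac{515}{1573} = \frac{309150}{454597}$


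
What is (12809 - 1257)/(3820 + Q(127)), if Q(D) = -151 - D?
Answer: 5776/1771 ≈ 3.2614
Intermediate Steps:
(12809 - 1257)/(3820 + Q(127)) = (12809 - 1257)/(3820 + (-151 - 1*127)) = 11552/(3820 + (-151 - 127)) = 11552/(3820 - 278) = 11552/3542 = 11552*(1/3542) = 5776/1771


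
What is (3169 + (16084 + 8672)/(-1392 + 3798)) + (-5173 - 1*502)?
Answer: -1000780/401 ≈ -2495.7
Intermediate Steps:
(3169 + (16084 + 8672)/(-1392 + 3798)) + (-5173 - 1*502) = (3169 + 24756/2406) + (-5173 - 502) = (3169 + 24756*(1/2406)) - 5675 = (3169 + 4126/401) - 5675 = 1274895/401 - 5675 = -1000780/401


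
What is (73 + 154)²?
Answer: 51529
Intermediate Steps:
(73 + 154)² = 227² = 51529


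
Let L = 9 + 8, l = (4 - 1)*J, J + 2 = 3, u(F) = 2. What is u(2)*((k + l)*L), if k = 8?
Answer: 374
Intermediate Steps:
J = 1 (J = -2 + 3 = 1)
l = 3 (l = (4 - 1)*1 = 3*1 = 3)
L = 17
u(2)*((k + l)*L) = 2*((8 + 3)*17) = 2*(11*17) = 2*187 = 374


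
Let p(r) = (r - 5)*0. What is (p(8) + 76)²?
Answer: 5776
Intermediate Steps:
p(r) = 0 (p(r) = (-5 + r)*0 = 0)
(p(8) + 76)² = (0 + 76)² = 76² = 5776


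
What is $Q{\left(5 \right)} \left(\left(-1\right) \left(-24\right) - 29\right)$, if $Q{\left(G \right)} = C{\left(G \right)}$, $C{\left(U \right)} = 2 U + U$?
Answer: $-75$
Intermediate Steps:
$C{\left(U \right)} = 3 U$
$Q{\left(G \right)} = 3 G$
$Q{\left(5 \right)} \left(\left(-1\right) \left(-24\right) - 29\right) = 3 \cdot 5 \left(\left(-1\right) \left(-24\right) - 29\right) = 15 \left(24 - 29\right) = 15 \left(-5\right) = -75$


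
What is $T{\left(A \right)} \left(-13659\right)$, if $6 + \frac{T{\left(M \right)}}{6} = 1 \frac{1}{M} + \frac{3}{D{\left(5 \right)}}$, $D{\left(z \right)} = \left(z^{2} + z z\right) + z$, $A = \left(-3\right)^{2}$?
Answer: $\frac{26298128}{55} \approx 4.7815 \cdot 10^{5}$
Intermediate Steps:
$A = 9$
$D{\left(z \right)} = z + 2 z^{2}$ ($D{\left(z \right)} = \left(z^{2} + z^{2}\right) + z = 2 z^{2} + z = z + 2 z^{2}$)
$T{\left(M \right)} = - \frac{1962}{55} + \frac{6}{M}$ ($T{\left(M \right)} = -36 + 6 \left(1 \frac{1}{M} + \frac{3}{5 \left(1 + 2 \cdot 5\right)}\right) = -36 + 6 \left(\frac{1}{M} + \frac{3}{5 \left(1 + 10\right)}\right) = -36 + 6 \left(\frac{1}{M} + \frac{3}{5 \cdot 11}\right) = -36 + 6 \left(\frac{1}{M} + \frac{3}{55}\right) = -36 + 6 \left(\frac{3}{55} + \frac{1}{M}\right) = -36 + \left(\frac{18}{55} + \frac{6}{M}\right) = - \frac{1962}{55} + \frac{6}{M}$)
$T{\left(A \right)} \left(-13659\right) = \left(- \frac{1962}{55} + \frac{6}{9}\right) \left(-13659\right) = \left(- \frac{1962}{55} + 6 \cdot \frac{1}{9}\right) \left(-13659\right) = \left(- \frac{1962}{55} + \frac{2}{3}\right) \left(-13659\right) = \left(- \frac{5776}{165}\right) \left(-13659\right) = \frac{26298128}{55}$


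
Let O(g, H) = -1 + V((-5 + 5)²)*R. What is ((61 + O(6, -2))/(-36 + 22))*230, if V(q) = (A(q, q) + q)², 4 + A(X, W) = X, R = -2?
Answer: -460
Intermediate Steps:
A(X, W) = -4 + X
V(q) = (-4 + 2*q)² (V(q) = ((-4 + q) + q)² = (-4 + 2*q)²)
O(g, H) = -33 (O(g, H) = -1 + (4*(-2 + (-5 + 5)²)²)*(-2) = -1 + (4*(-2 + 0²)²)*(-2) = -1 + (4*(-2 + 0)²)*(-2) = -1 + (4*(-2)²)*(-2) = -1 + (4*4)*(-2) = -1 + 16*(-2) = -1 - 32 = -33)
((61 + O(6, -2))/(-36 + 22))*230 = ((61 - 33)/(-36 + 22))*230 = (28/(-14))*230 = (28*(-1/14))*230 = -2*230 = -460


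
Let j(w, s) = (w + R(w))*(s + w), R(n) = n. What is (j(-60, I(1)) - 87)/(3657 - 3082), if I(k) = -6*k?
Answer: 7833/575 ≈ 13.623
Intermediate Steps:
j(w, s) = 2*w*(s + w) (j(w, s) = (w + w)*(s + w) = (2*w)*(s + w) = 2*w*(s + w))
(j(-60, I(1)) - 87)/(3657 - 3082) = (2*(-60)*(-6*1 - 60) - 87)/(3657 - 3082) = (2*(-60)*(-6 - 60) - 87)/575 = (2*(-60)*(-66) - 87)*(1/575) = (7920 - 87)*(1/575) = 7833*(1/575) = 7833/575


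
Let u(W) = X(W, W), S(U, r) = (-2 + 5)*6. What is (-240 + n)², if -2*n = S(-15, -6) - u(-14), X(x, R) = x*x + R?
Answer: 24964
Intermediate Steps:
X(x, R) = R + x² (X(x, R) = x² + R = R + x²)
S(U, r) = 18 (S(U, r) = 3*6 = 18)
u(W) = W + W²
n = 82 (n = -(18 - (-14)*(1 - 14))/2 = -(18 - (-14)*(-13))/2 = -(18 - 1*182)/2 = -(18 - 182)/2 = -½*(-164) = 82)
(-240 + n)² = (-240 + 82)² = (-158)² = 24964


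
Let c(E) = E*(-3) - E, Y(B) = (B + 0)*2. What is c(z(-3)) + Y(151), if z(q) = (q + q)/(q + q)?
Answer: 298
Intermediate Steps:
z(q) = 1 (z(q) = (2*q)/((2*q)) = (2*q)*(1/(2*q)) = 1)
Y(B) = 2*B (Y(B) = B*2 = 2*B)
c(E) = -4*E (c(E) = -3*E - E = -4*E)
c(z(-3)) + Y(151) = -4*1 + 2*151 = -4 + 302 = 298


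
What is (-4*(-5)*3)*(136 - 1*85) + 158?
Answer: 3218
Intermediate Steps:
(-4*(-5)*3)*(136 - 1*85) + 158 = (20*3)*(136 - 85) + 158 = 60*51 + 158 = 3060 + 158 = 3218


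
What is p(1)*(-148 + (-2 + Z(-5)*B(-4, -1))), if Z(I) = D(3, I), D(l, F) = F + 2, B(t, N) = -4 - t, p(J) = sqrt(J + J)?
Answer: -150*sqrt(2) ≈ -212.13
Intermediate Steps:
p(J) = sqrt(2)*sqrt(J) (p(J) = sqrt(2*J) = sqrt(2)*sqrt(J))
D(l, F) = 2 + F
Z(I) = 2 + I
p(1)*(-148 + (-2 + Z(-5)*B(-4, -1))) = (sqrt(2)*sqrt(1))*(-148 + (-2 + (2 - 5)*(-4 - 1*(-4)))) = (sqrt(2)*1)*(-148 + (-2 - 3*(-4 + 4))) = sqrt(2)*(-148 + (-2 - 3*0)) = sqrt(2)*(-148 + (-2 + 0)) = sqrt(2)*(-148 - 2) = sqrt(2)*(-150) = -150*sqrt(2)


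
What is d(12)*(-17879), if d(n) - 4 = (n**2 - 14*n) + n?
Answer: 143032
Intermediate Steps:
d(n) = 4 + n**2 - 13*n (d(n) = 4 + ((n**2 - 14*n) + n) = 4 + (n**2 - 13*n) = 4 + n**2 - 13*n)
d(12)*(-17879) = (4 + 12**2 - 13*12)*(-17879) = (4 + 144 - 156)*(-17879) = -8*(-17879) = 143032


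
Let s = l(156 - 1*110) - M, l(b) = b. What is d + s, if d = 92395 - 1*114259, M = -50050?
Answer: 28232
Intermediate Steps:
d = -21864 (d = 92395 - 114259 = -21864)
s = 50096 (s = (156 - 1*110) - 1*(-50050) = (156 - 110) + 50050 = 46 + 50050 = 50096)
d + s = -21864 + 50096 = 28232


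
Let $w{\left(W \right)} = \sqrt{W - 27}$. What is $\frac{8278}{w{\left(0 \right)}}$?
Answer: $- \frac{8278 i \sqrt{3}}{9} \approx - 1593.1 i$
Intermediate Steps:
$w{\left(W \right)} = \sqrt{-27 + W}$
$\frac{8278}{w{\left(0 \right)}} = \frac{8278}{\sqrt{-27 + 0}} = \frac{8278}{\sqrt{-27}} = \frac{8278}{3 i \sqrt{3}} = 8278 \left(- \frac{i \sqrt{3}}{9}\right) = - \frac{8278 i \sqrt{3}}{9}$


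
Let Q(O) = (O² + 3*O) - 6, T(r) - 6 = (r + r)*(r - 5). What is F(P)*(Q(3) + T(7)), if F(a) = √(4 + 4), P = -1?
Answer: 92*√2 ≈ 130.11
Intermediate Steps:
T(r) = 6 + 2*r*(-5 + r) (T(r) = 6 + (r + r)*(r - 5) = 6 + (2*r)*(-5 + r) = 6 + 2*r*(-5 + r))
F(a) = 2*√2 (F(a) = √8 = 2*√2)
Q(O) = -6 + O² + 3*O
F(P)*(Q(3) + T(7)) = (2*√2)*((-6 + 3² + 3*3) + (6 - 10*7 + 2*7²)) = (2*√2)*((-6 + 9 + 9) + (6 - 70 + 2*49)) = (2*√2)*(12 + (6 - 70 + 98)) = (2*√2)*(12 + 34) = (2*√2)*46 = 92*√2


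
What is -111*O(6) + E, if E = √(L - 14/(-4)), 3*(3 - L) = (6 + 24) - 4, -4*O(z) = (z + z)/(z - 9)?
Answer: -111 + I*√78/6 ≈ -111.0 + 1.472*I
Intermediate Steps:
O(z) = -z/(2*(-9 + z)) (O(z) = -(z + z)/(4*(z - 9)) = -2*z/(4*(-9 + z)) = -z/(2*(-9 + z)))
L = -17/3 (L = 3 - ((6 + 24) - 4)/3 = 3 - (30 - 4)/3 = 3 - ⅓*26 = 3 - 26/3 = -17/3 ≈ -5.6667)
E = I*√78/6 (E = √(-17/3 - 14/(-4)) = √(-17/3 - 14*(-1)/4) = √(-17/3 - 1*(-7/2)) = √(-17/3 + 7/2) = √(-13/6) = I*√78/6 ≈ 1.472*I)
-111*O(6) + E = -(-111)*6/(-18 + 2*6) + I*√78/6 = -(-111)*6/(-18 + 12) + I*√78/6 = -(-111)*6/(-6) + I*√78/6 = -(-111)*6*(-1)/6 + I*√78/6 = -111*1 + I*√78/6 = -111 + I*√78/6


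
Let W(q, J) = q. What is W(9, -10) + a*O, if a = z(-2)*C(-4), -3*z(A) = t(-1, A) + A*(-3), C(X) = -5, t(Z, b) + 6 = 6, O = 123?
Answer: 1239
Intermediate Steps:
t(Z, b) = 0 (t(Z, b) = -6 + 6 = 0)
z(A) = A (z(A) = -(0 + A*(-3))/3 = -(0 - 3*A)/3 = -(-1)*A = A)
a = 10 (a = -2*(-5) = 10)
W(9, -10) + a*O = 9 + 10*123 = 9 + 1230 = 1239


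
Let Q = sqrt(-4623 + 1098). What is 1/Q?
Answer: -I*sqrt(141)/705 ≈ -0.016843*I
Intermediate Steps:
Q = 5*I*sqrt(141) (Q = sqrt(-3525) = 5*I*sqrt(141) ≈ 59.372*I)
1/Q = 1/(5*I*sqrt(141)) = -I*sqrt(141)/705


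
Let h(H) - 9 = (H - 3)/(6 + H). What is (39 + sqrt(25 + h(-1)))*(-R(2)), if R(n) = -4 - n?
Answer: 234 + 6*sqrt(830)/5 ≈ 268.57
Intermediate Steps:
h(H) = 9 + (-3 + H)/(6 + H) (h(H) = 9 + (H - 3)/(6 + H) = 9 + (-3 + H)/(6 + H))
(39 + sqrt(25 + h(-1)))*(-R(2)) = (39 + sqrt(25 + (51 + 10*(-1))/(6 - 1)))*(-(-4 - 1*2)) = (39 + sqrt(25 + (51 - 10)/5))*(-(-4 - 2)) = (39 + sqrt(25 + (1/5)*41))*(-1*(-6)) = (39 + sqrt(25 + 41/5))*6 = (39 + sqrt(166/5))*6 = (39 + sqrt(830)/5)*6 = 234 + 6*sqrt(830)/5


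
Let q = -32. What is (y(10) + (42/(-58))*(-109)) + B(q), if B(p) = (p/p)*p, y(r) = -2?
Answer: 1303/29 ≈ 44.931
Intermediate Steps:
B(p) = p (B(p) = 1*p = p)
(y(10) + (42/(-58))*(-109)) + B(q) = (-2 + (42/(-58))*(-109)) - 32 = (-2 + (42*(-1/58))*(-109)) - 32 = (-2 - 21/29*(-109)) - 32 = (-2 + 2289/29) - 32 = 2231/29 - 32 = 1303/29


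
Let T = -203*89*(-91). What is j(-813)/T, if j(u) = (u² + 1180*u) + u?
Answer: -299184/1644097 ≈ -0.18197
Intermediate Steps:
j(u) = u² + 1181*u
T = 1644097 (T = -18067*(-91) = 1644097)
j(-813)/T = -813*(1181 - 813)/1644097 = -813*368*(1/1644097) = -299184*1/1644097 = -299184/1644097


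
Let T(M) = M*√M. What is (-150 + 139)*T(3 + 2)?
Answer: -55*√5 ≈ -122.98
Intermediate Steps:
T(M) = M^(3/2)
(-150 + 139)*T(3 + 2) = (-150 + 139)*(3 + 2)^(3/2) = -55*√5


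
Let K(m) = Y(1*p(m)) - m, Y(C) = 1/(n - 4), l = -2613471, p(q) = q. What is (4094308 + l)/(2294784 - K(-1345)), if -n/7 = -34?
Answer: 346515858/536664725 ≈ 0.64568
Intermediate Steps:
n = 238 (n = -7*(-34) = 238)
Y(C) = 1/234 (Y(C) = 1/(238 - 4) = 1/234)
K(m) = 1/234 - m
(4094308 + l)/(2294784 - K(-1345)) = (4094308 - 2613471)/(2294784 - (1/234 - 1*(-1345))) = 1480837/(2294784 - (1/234 + 1345)) = 1480837/(2294784 - 1*314731/234) = 1480837/(2294784 - 314731/234) = 1480837/(536664725/234) = 1480837*(234/536664725) = 346515858/536664725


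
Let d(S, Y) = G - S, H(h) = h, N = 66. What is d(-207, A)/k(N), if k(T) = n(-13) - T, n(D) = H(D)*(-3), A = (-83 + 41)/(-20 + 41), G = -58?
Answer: -149/27 ≈ -5.5185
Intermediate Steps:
A = -2 (A = -42/21 = -42*1/21 = -2)
d(S, Y) = -58 - S
n(D) = -3*D (n(D) = D*(-3) = -3*D)
k(T) = 39 - T (k(T) = -3*(-13) - T = 39 - T)
d(-207, A)/k(N) = (-58 - 1*(-207))/(39 - 1*66) = (-58 + 207)/(39 - 66) = 149/(-27) = 149*(-1/27) = -149/27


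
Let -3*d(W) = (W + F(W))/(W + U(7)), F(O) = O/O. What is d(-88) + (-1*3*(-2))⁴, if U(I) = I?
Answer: 104947/81 ≈ 1295.6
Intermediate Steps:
F(O) = 1
d(W) = -(1 + W)/(3*(7 + W)) (d(W) = -(W + 1)/(3*(W + 7)) = -(1 + W)/(3*(7 + W)))
d(-88) + (-1*3*(-2))⁴ = (-1 - 1*(-88))/(3*(7 - 88)) + (-1*3*(-2))⁴ = (⅓)*(-1 + 88)/(-81) + (-3*(-2))⁴ = (⅓)*(-1/81)*87 + 6⁴ = -29/81 + 1296 = 104947/81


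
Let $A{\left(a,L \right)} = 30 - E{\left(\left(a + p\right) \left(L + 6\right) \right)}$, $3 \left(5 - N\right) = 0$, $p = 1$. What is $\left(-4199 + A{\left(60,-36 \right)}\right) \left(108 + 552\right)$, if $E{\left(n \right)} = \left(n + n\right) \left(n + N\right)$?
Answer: $-4411221540$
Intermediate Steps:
$N = 5$ ($N = 5 - 0 = 5 + 0 = 5$)
$E{\left(n \right)} = 2 n \left(5 + n\right)$ ($E{\left(n \right)} = \left(n + n\right) \left(n + 5\right) = 2 n \left(5 + n\right)$)
$A{\left(a,L \right)} = 30 - 2 \left(1 + a\right) \left(5 + \left(1 + a\right) \left(6 + L\right)\right) \left(6 + L\right)$ ($A{\left(a,L \right)} = 30 - 2 \left(a + 1\right) \left(L + 6\right) \left(5 + \left(a + 1\right) \left(L + 6\right)\right) = 30 - 2 \left(1 + a\right) \left(6 + L\right) \left(5 + \left(1 + a\right) \left(6 + L\right)\right) = 30 - 2 \left(1 + a\right) \left(5 + \left(1 + a\right) \left(6 + L\right)\right) \left(6 + L\right)$)
$\left(-4199 + A{\left(60,-36 \right)}\right) \left(108 + 552\right) = \left(-4199 + \left(30 - 2 \left(6 - 36 + 6 \cdot 60 - 2160\right) \left(11 - 36 + 6 \cdot 60 - 2160\right)\right)\right) \left(108 + 552\right) = \left(-4199 + \left(30 - 2 \left(6 - 36 + 360 - 2160\right) \left(11 - 36 + 360 - 2160\right)\right)\right) 660 = \left(-4199 + \left(30 - \left(-3660\right) \left(-1825\right)\right)\right) 660 = \left(-4199 + \left(30 - 6679500\right)\right) 660 = \left(-4199 - 6679470\right) 660 = \left(-6683669\right) 660 = -4411221540$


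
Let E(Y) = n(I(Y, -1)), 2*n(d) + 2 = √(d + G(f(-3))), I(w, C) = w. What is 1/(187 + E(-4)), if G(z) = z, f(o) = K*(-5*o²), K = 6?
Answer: 372/69329 - I*√274/69329 ≈ 0.0053657 - 0.00023876*I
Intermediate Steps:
f(o) = -30*o² (f(o) = 6*(-5*o²) = -30*o²)
n(d) = -1 + √(-270 + d)/2 (n(d) = -1 + √(d - 30*(-3)²)/2 = -1 + √(d - 30*9)/2 = -1 + √(d - 270)/2 = -1 + √(-270 + d)/2)
E(Y) = -1 + √(-270 + Y)/2
1/(187 + E(-4)) = 1/(187 + (-1 + √(-270 - 4)/2)) = 1/(187 + (-1 + √(-274)/2)) = 1/(187 + (-1 + (I*√274)/2)) = 1/(187 + (-1 + I*√274/2)) = 1/(186 + I*√274/2)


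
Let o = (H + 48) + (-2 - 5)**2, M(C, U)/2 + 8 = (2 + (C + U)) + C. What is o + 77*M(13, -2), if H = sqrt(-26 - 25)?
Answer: 2869 + I*sqrt(51) ≈ 2869.0 + 7.1414*I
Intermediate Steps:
H = I*sqrt(51) (H = sqrt(-51) = I*sqrt(51) ≈ 7.1414*I)
M(C, U) = -12 + 2*U + 4*C (M(C, U) = -16 + 2*((2 + (C + U)) + C) = -16 + 2*((2 + C + U) + C) = -16 + 2*(2 + U + 2*C) = -16 + (4 + 2*U + 4*C) = -12 + 2*U + 4*C)
o = 97 + I*sqrt(51) (o = (I*sqrt(51) + 48) + (-2 - 5)**2 = (48 + I*sqrt(51)) + (-7)**2 = (48 + I*sqrt(51)) + 49 = 97 + I*sqrt(51) ≈ 97.0 + 7.1414*I)
o + 77*M(13, -2) = (97 + I*sqrt(51)) + 77*(-12 + 2*(-2) + 4*13) = (97 + I*sqrt(51)) + 77*(-12 - 4 + 52) = (97 + I*sqrt(51)) + 77*36 = (97 + I*sqrt(51)) + 2772 = 2869 + I*sqrt(51)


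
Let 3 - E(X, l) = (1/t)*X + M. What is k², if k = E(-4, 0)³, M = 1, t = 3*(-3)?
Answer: 7529536/531441 ≈ 14.168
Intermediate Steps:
t = -9
E(X, l) = 2 + X/9 (E(X, l) = 3 - ((1/(-9))*X + 1) = 3 - ((1*(-⅑))*X + 1) = 3 - (-X/9 + 1) = 3 - (1 - X/9) = 3 + (-1 + X/9) = 2 + X/9)
k = 2744/729 (k = (2 + (⅑)*(-4))³ = (2 - 4/9)³ = (14/9)³ = 2744/729 ≈ 3.7641)
k² = (2744/729)² = 7529536/531441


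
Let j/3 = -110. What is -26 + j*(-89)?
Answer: 29344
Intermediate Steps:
j = -330 (j = 3*(-110) = -330)
-26 + j*(-89) = -26 - 330*(-89) = -26 + 29370 = 29344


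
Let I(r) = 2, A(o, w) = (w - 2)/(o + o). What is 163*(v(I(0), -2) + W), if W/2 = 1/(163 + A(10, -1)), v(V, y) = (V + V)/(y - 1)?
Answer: -2104004/9771 ≈ -215.33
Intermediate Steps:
A(o, w) = (-2 + w)/(2*o) (A(o, w) = (-2 + w)/((2*o)) = (-2 + w)*(1/(2*o)) = (-2 + w)/(2*o))
v(V, y) = 2*V/(-1 + y) (v(V, y) = (2*V)/(-1 + y) = 2*V/(-1 + y))
W = 40/3257 (W = 2/(163 + (½)*(-2 - 1)/10) = 2/(163 + (½)*(⅒)*(-3)) = 2/(163 - 3/20) = 2/(3257/20) = 2*(20/3257) = 40/3257 ≈ 0.012281)
163*(v(I(0), -2) + W) = 163*(2*2/(-1 - 2) + 40/3257) = 163*(2*2/(-3) + 40/3257) = 163*(2*2*(-⅓) + 40/3257) = 163*(-4/3 + 40/3257) = 163*(-12908/9771) = -2104004/9771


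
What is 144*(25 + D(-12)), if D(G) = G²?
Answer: 24336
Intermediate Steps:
144*(25 + D(-12)) = 144*(25 + (-12)²) = 144*(25 + 144) = 144*169 = 24336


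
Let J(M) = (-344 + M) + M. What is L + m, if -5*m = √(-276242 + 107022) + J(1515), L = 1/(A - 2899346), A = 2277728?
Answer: -1669665953/3108090 - 2*I*√42305/5 ≈ -537.2 - 82.273*I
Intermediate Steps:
J(M) = -344 + 2*M
L = -1/621618 (L = 1/(2277728 - 2899346) = 1/(-621618) = -1/621618 ≈ -1.6087e-6)
m = -2686/5 - 2*I*√42305/5 (m = -(√(-276242 + 107022) + (-344 + 2*1515))/5 = -(√(-169220) + (-344 + 3030))/5 = -(2*I*√42305 + 2686)/5 = -(2686 + 2*I*√42305)/5 = -2686/5 - 2*I*√42305/5 ≈ -537.2 - 82.273*I)
L + m = -1/621618 + (-2686/5 - 2*I*√42305/5) = -1669665953/3108090 - 2*I*√42305/5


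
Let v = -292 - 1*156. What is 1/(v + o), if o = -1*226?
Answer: -1/674 ≈ -0.0014837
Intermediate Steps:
v = -448 (v = -292 - 156 = -448)
o = -226
1/(v + o) = 1/(-448 - 226) = 1/(-674) = -1/674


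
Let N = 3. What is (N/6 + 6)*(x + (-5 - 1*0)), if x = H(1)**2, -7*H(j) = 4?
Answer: -2977/98 ≈ -30.378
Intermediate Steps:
H(j) = -4/7 (H(j) = -1/7*4 = -4/7)
x = 16/49 (x = (-4/7)**2 = 16/49 ≈ 0.32653)
(N/6 + 6)*(x + (-5 - 1*0)) = (3/6 + 6)*(16/49 + (-5 - 1*0)) = ((1/6)*3 + 6)*(16/49 + (-5 + 0)) = (1/2 + 6)*(16/49 - 5) = (13/2)*(-229/49) = -2977/98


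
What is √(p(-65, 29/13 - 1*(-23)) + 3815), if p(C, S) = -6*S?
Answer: √619151/13 ≈ 60.528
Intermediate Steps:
√(p(-65, 29/13 - 1*(-23)) + 3815) = √(-6*(29/13 - 1*(-23)) + 3815) = √(-6*(29*(1/13) + 23) + 3815) = √(-6*(29/13 + 23) + 3815) = √(-6*328/13 + 3815) = √(-1968/13 + 3815) = √(47627/13) = √619151/13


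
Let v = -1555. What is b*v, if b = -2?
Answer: 3110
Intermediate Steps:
b*v = -2*(-1555) = 3110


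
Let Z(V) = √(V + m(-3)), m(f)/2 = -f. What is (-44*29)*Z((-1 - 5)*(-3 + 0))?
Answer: -2552*√6 ≈ -6251.1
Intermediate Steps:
m(f) = -2*f (m(f) = 2*(-f) = -2*f)
Z(V) = √(6 + V) (Z(V) = √(V - 2*(-3)) = √(V + 6) = √(6 + V))
(-44*29)*Z((-1 - 5)*(-3 + 0)) = (-44*29)*√(6 + (-1 - 5)*(-3 + 0)) = -1276*√(6 - 6*(-3)) = -1276*√(6 + 18) = -2552*√6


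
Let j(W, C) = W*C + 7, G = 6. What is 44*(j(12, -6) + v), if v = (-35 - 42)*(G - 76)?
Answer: 234300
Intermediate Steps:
v = 5390 (v = (-35 - 42)*(6 - 76) = -77*(-70) = 5390)
j(W, C) = 7 + C*W (j(W, C) = C*W + 7 = 7 + C*W)
44*(j(12, -6) + v) = 44*((7 - 6*12) + 5390) = 44*((7 - 72) + 5390) = 44*(-65 + 5390) = 44*5325 = 234300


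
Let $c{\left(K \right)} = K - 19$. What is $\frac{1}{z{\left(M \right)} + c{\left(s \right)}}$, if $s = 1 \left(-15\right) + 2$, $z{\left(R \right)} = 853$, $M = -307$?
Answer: $\frac{1}{821} \approx 0.001218$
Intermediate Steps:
$s = -13$ ($s = -15 + 2 = -13$)
$c{\left(K \right)} = -19 + K$
$\frac{1}{z{\left(M \right)} + c{\left(s \right)}} = \frac{1}{853 - 32} = \frac{1}{821}$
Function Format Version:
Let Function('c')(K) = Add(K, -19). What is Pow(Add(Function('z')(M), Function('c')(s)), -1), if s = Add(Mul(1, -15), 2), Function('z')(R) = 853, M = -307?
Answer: Rational(1, 821) ≈ 0.0012180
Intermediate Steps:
s = -13 (s = Add(-15, 2) = -13)
Function('c')(K) = Add(-19, K)
Pow(Add(Function('z')(M), Function('c')(s)), -1) = Pow(Add(853, Add(-19, -13)), -1) = Pow(Add(853, -32), -1) = Pow(821, -1) = Rational(1, 821)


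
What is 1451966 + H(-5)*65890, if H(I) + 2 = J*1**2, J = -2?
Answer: 1188406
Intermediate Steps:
H(I) = -4 (H(I) = -2 - 2*1**2 = -2 - 2*1 = -2 - 2 = -4)
1451966 + H(-5)*65890 = 1451966 - 4*65890 = 1451966 - 263560 = 1188406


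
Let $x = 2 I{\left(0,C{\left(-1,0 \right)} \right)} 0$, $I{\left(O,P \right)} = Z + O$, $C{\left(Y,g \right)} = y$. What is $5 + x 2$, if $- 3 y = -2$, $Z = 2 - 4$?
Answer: $5$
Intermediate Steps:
$Z = -2$ ($Z = 2 - 4 = -2$)
$y = \frac{2}{3}$ ($y = \left(- \frac{1}{3}\right) \left(-2\right) = \frac{2}{3} \approx 0.66667$)
$C{\left(Y,g \right)} = \frac{2}{3}$
$I{\left(O,P \right)} = -2 + O$
$x = 0$ ($x = 2 \left(-2 + 0\right) 0 = 2 \left(-2\right) 0 = \left(-4\right) 0 = 0$)
$5 + x 2 = 5 + 0 \cdot 2 = 5 + 0 = 5$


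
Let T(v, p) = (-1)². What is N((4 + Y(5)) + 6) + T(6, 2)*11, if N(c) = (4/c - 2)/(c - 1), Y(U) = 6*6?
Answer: 11341/1035 ≈ 10.957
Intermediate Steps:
Y(U) = 36
T(v, p) = 1
N(c) = (-2 + 4/c)/(-1 + c)
N((4 + Y(5)) + 6) + T(6, 2)*11 = 2*(2 - ((4 + 36) + 6))/(((4 + 36) + 6)*(-1 + ((4 + 36) + 6))) + 1*11 = 2*(2 - (40 + 6))/((40 + 6)*(-1 + (40 + 6))) + 11 = 2*(2 - 1*46)/(46*(-1 + 46)) + 11 = 2*(1/46)*(2 - 46)/45 + 11 = 2*(1/46)*(1/45)*(-44) + 11 = -44/1035 + 11 = 11341/1035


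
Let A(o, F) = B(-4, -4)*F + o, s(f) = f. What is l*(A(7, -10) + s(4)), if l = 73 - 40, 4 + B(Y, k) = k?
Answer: 3003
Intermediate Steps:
B(Y, k) = -4 + k
A(o, F) = o - 8*F (A(o, F) = (-4 - 4)*F + o = -8*F + o = o - 8*F)
l = 33
l*(A(7, -10) + s(4)) = 33*((7 - 8*(-10)) + 4) = 33*((7 + 80) + 4) = 33*(87 + 4) = 33*91 = 3003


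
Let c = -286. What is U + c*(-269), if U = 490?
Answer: 77424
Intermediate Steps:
U + c*(-269) = 490 - 286*(-269) = 490 + 76934 = 77424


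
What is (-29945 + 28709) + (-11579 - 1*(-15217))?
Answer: 2402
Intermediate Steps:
(-29945 + 28709) + (-11579 - 1*(-15217)) = -1236 + (-11579 + 15217) = -1236 + 3638 = 2402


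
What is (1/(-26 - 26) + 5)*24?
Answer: 1554/13 ≈ 119.54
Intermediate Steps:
(1/(-26 - 26) + 5)*24 = (1/(-52) + 5)*24 = (-1/52 + 5)*24 = (259/52)*24 = 1554/13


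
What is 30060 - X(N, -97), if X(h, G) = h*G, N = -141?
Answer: 16383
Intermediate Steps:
X(h, G) = G*h
30060 - X(N, -97) = 30060 - (-97)*(-141) = 30060 - 1*13677 = 30060 - 13677 = 16383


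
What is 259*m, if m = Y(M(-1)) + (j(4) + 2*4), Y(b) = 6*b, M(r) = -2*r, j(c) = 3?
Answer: 5957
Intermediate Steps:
m = 23 (m = 6*(-2*(-1)) + (3 + 2*4) = 6*2 + (3 + 8) = 12 + 11 = 23)
259*m = 259*23 = 5957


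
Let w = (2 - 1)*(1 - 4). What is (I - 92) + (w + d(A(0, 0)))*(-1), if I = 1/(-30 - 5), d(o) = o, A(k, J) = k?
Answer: -3116/35 ≈ -89.029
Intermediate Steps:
w = -3 (w = 1*(-3) = -3)
I = -1/35 (I = 1/(-35) = -1/35 ≈ -0.028571)
(I - 92) + (w + d(A(0, 0)))*(-1) = (-1/35 - 92) + (-3 + 0)*(-1) = -3221/35 - 3*(-1) = -3221/35 + 3 = -3116/35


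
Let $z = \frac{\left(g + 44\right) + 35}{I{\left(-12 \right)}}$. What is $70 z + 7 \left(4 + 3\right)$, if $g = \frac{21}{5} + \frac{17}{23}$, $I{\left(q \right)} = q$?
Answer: $- \frac{60809}{138} \approx -440.65$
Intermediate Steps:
$g = \frac{568}{115}$ ($g = 21 \cdot \frac{1}{5} + 17 \cdot \frac{1}{23} = \frac{21}{5} + \frac{17}{23} = \frac{568}{115} \approx 4.9391$)
$z = - \frac{9653}{1380}$ ($z = \frac{\left(\frac{568}{115} + 44\right) + 35}{-12} = \left(\frac{5628}{115} + 35\right) \left(- \frac{1}{12}\right) = \frac{9653}{115} \left(- \frac{1}{12}\right) = - \frac{9653}{1380} \approx -6.9949$)
$70 z + 7 \left(4 + 3\right) = 70 \left(- \frac{9653}{1380}\right) + 7 \left(4 + 3\right) = - \frac{67571}{138} + 7 \cdot 7 = - \frac{67571}{138} + 49 = - \frac{60809}{138}$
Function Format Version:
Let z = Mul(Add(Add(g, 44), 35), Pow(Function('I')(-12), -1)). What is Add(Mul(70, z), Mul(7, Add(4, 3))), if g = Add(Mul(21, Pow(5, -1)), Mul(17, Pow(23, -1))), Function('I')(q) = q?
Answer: Rational(-60809, 138) ≈ -440.65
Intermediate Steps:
g = Rational(568, 115) (g = Add(Mul(21, Rational(1, 5)), Mul(17, Rational(1, 23))) = Add(Rational(21, 5), Rational(17, 23)) = Rational(568, 115) ≈ 4.9391)
z = Rational(-9653, 1380) (z = Mul(Add(Add(Rational(568, 115), 44), 35), Pow(-12, -1)) = Mul(Add(Rational(5628, 115), 35), Rational(-1, 12)) = Mul(Rational(9653, 115), Rational(-1, 12)) = Rational(-9653, 1380) ≈ -6.9949)
Add(Mul(70, z), Mul(7, Add(4, 3))) = Add(Mul(70, Rational(-9653, 1380)), Mul(7, Add(4, 3))) = Add(Rational(-67571, 138), Mul(7, 7)) = Add(Rational(-67571, 138), 49) = Rational(-60809, 138)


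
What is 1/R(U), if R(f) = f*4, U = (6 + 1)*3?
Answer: 1/84 ≈ 0.011905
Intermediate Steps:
U = 21 (U = 7*3 = 21)
R(f) = 4*f
1/R(U) = 1/(4*21) = 1/84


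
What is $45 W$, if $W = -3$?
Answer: $-135$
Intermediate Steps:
$45 W = 45 \left(-3\right) = -135$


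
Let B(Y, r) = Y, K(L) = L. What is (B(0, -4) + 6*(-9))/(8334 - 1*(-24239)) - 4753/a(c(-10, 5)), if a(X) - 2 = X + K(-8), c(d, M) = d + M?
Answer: 154818875/358303 ≈ 432.09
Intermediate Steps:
c(d, M) = M + d
a(X) = -6 + X (a(X) = 2 + (X - 8) = 2 + (-8 + X) = -6 + X)
(B(0, -4) + 6*(-9))/(8334 - 1*(-24239)) - 4753/a(c(-10, 5)) = (0 + 6*(-9))/(8334 - 1*(-24239)) - 4753/(-6 + (5 - 10)) = (0 - 54)/(8334 + 24239) - 4753/(-6 - 5) = -54/32573 - 4753/(-11) = -54*1/32573 - 4753*(-1/11) = -54/32573 + 4753/11 = 154818875/358303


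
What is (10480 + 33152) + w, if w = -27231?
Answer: 16401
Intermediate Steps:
(10480 + 33152) + w = (10480 + 33152) - 27231 = 43632 - 27231 = 16401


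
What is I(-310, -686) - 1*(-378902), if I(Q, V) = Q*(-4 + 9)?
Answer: 377352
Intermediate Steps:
I(Q, V) = 5*Q (I(Q, V) = Q*5 = 5*Q)
I(-310, -686) - 1*(-378902) = 5*(-310) - 1*(-378902) = -1550 + 378902 = 377352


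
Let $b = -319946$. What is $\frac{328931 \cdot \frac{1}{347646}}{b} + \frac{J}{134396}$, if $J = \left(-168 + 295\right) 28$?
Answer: $\frac{98870593233455}{3737147795150484} \approx 0.026456$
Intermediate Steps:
$J = 3556$ ($J = 127 \cdot 28 = 3556$)
$\frac{328931 \cdot \frac{1}{347646}}{b} + \frac{J}{134396} = \frac{328931 \cdot \frac{1}{347646}}{-319946} + \frac{3556}{134396} = 328931 \cdot \frac{1}{347646} \left(- \frac{1}{319946}\right) + 3556 \cdot \frac{1}{134396} = \frac{328931}{347646} \left(- \frac{1}{319946}\right) + \frac{889}{33599} = - \frac{328931}{111227947116} + \frac{889}{33599} = \frac{98870593233455}{3737147795150484}$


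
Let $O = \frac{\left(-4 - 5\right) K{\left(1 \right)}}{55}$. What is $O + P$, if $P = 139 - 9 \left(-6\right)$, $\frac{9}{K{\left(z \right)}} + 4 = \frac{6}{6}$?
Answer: $\frac{10642}{55} \approx 193.49$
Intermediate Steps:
$K{\left(z \right)} = -3$ ($K{\left(z \right)} = \frac{9}{-4 + \frac{6}{6}} = \frac{9}{-4 + 6 \cdot \frac{1}{6}} = \frac{9}{-4 + 1} = \frac{9}{-3} = 9 \left(- \frac{1}{3}\right) = -3$)
$P = 193$ ($P = 139 - -54 = 139 + 54 = 193$)
$O = \frac{27}{55}$ ($O = \frac{\left(-4 - 5\right) \left(-3\right)}{55} = \left(-9\right) \left(-3\right) \frac{1}{55} = 27 \cdot \frac{1}{55} = \frac{27}{55} \approx 0.49091$)
$O + P = \frac{27}{55} + 193 = \frac{10642}{55}$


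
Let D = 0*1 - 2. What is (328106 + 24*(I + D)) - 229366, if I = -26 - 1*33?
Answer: 97276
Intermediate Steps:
I = -59 (I = -26 - 33 = -59)
D = -2 (D = 0 - 2 = -2)
(328106 + 24*(I + D)) - 229366 = (328106 + 24*(-59 - 2)) - 229366 = (328106 + 24*(-61)) - 229366 = (328106 - 1464) - 229366 = 326642 - 229366 = 97276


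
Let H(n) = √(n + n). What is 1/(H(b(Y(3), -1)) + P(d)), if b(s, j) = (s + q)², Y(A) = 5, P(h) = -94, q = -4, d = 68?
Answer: -47/4417 - √2/8834 ≈ -0.010801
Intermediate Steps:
b(s, j) = (-4 + s)² (b(s, j) = (s - 4)² = (-4 + s)²)
H(n) = √2*√n (H(n) = √(2*n) = √2*√n)
1/(H(b(Y(3), -1)) + P(d)) = 1/(√2*√((-4 + 5)²) - 94) = 1/(√2*√(1²) - 94) = 1/(√2*√1 - 94) = 1/(√2*1 - 94) = 1/(√2 - 94) = 1/(-94 + √2)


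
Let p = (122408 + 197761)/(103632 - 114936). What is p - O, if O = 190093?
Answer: -716377147/3768 ≈ -1.9012e+5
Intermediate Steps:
p = -106723/3768 (p = 320169/(-11304) = 320169*(-1/11304) = -106723/3768 ≈ -28.324)
p - O = -106723/3768 - 1*190093 = -106723/3768 - 190093 = -716377147/3768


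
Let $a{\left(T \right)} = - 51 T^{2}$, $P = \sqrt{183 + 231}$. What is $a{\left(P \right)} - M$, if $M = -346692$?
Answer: $325578$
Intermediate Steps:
$P = 3 \sqrt{46}$ ($P = \sqrt{414} = 3 \sqrt{46} \approx 20.347$)
$a{\left(P \right)} - M = - 51 \left(3 \sqrt{46}\right)^{2} - -346692 = \left(-51\right) 414 + 346692 = -21114 + 346692 = 325578$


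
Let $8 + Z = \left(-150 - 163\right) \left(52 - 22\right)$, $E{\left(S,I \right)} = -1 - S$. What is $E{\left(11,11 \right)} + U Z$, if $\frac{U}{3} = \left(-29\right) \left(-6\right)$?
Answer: $-4905768$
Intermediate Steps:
$Z = -9398$ ($Z = -8 + \left(-150 - 163\right) \left(52 - 22\right) = -8 - 9390 = -9398$)
$U = 522$ ($U = 3 \left(\left(-29\right) \left(-6\right)\right) = 3 \cdot 174 = 522$)
$E{\left(11,11 \right)} + U Z = \left(-1 - 11\right) + 522 \left(-9398\right) = \left(-1 - 11\right) - 4905756 = -12 - 4905756 = -4905768$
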